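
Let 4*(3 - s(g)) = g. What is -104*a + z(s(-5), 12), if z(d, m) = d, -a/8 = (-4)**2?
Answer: 53265/4 ≈ 13316.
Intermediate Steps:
s(g) = 3 - g/4
a = -128 (a = -8*(-4)**2 = -8*16 = -128)
-104*a + z(s(-5), 12) = -104*(-128) + (3 - 1/4*(-5)) = 13312 + (3 + 5/4) = 13312 + 17/4 = 53265/4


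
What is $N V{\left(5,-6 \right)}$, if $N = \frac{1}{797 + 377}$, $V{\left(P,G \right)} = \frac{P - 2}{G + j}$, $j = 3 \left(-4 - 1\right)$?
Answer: $- \frac{1}{8218} \approx -0.00012168$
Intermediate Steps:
$j = -15$ ($j = 3 \left(-5\right) = -15$)
$V{\left(P,G \right)} = \frac{-2 + P}{-15 + G}$ ($V{\left(P,G \right)} = \frac{P - 2}{G - 15} = \frac{-2 + P}{-15 + G}$)
$N = \frac{1}{1174} \approx 0.00085179$
$N V{\left(5,-6 \right)} = \frac{\frac{1}{-15 - 6} \left(-2 + 5\right)}{1174} = \frac{\frac{1}{-21} \cdot 3}{1174} = \frac{\left(- \frac{1}{21}\right) 3}{1174} = \frac{1}{1174} \left(- \frac{1}{7}\right) = - \frac{1}{8218}$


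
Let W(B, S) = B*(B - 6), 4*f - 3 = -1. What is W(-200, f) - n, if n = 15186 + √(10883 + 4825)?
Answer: 26014 - 2*√3927 ≈ 25889.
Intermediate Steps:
f = ½ (f = ¾ + (¼)*(-1) = ¾ - ¼ = ½ ≈ 0.50000)
W(B, S) = B*(-6 + B)
n = 15186 + 2*√3927 (n = 15186 + √15708 = 15186 + 2*√3927 ≈ 15311.)
W(-200, f) - n = -200*(-6 - 200) - (15186 + 2*√3927) = -200*(-206) + (-15186 - 2*√3927) = 41200 + (-15186 - 2*√3927) = 26014 - 2*√3927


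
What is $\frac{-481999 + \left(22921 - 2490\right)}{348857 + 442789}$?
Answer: $- \frac{76928}{131941} \approx -0.58305$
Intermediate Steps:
$\frac{-481999 + \left(22921 - 2490\right)}{348857 + 442789} = \frac{-481999 + 20431}{791646} = \left(-461568\right) \frac{1}{791646} = - \frac{76928}{131941}$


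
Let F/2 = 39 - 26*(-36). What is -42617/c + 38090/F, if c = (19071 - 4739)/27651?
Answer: -17671840729/214980 ≈ -82202.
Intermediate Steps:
F = 1950 (F = 2*(39 - 26*(-36)) = 2*(39 + 936) = 2*975 = 1950)
c = 14332/27651 (c = 14332*(1/27651) = 14332/27651 ≈ 0.51832)
-42617/c + 38090/F = -42617/14332/27651 + 38090/1950 = -42617*27651/14332 + 38090*(1/1950) = -1178402667/14332 + 293/15 = -17671840729/214980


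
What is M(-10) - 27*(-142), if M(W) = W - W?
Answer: 3834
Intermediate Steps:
M(W) = 0
M(-10) - 27*(-142) = 0 - 27*(-142) = 0 + 3834 = 3834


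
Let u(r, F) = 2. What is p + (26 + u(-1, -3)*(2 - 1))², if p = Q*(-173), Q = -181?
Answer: 32097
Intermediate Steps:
p = 31313 (p = -181*(-173) = 31313)
p + (26 + u(-1, -3)*(2 - 1))² = 31313 + (26 + 2*(2 - 1))² = 31313 + (26 + 2*1)² = 31313 + (26 + 2)² = 31313 + 28² = 31313 + 784 = 32097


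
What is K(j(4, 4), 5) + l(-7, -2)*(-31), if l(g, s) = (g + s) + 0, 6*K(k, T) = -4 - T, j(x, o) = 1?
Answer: 555/2 ≈ 277.50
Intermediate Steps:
K(k, T) = -⅔ - T/6 (K(k, T) = (-4 - T)/6 = -⅔ - T/6)
l(g, s) = g + s
K(j(4, 4), 5) + l(-7, -2)*(-31) = (-⅔ - ⅙*5) + (-7 - 2)*(-31) = (-⅔ - ⅚) - 9*(-31) = -3/2 + 279 = 555/2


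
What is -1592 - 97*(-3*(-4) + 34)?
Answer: -6054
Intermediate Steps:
-1592 - 97*(-3*(-4) + 34) = -1592 - 97*(12 + 34) = -1592 - 97*46 = -1592 - 4462 = -6054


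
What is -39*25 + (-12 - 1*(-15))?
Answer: -972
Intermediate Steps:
-39*25 + (-12 - 1*(-15)) = -975 + (-12 + 15) = -975 + 3 = -972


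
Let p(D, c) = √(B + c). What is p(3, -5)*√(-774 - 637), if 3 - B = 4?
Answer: -√8466 ≈ -92.011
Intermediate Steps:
B = -1 (B = 3 - 1*4 = 3 - 4 = -1)
p(D, c) = √(-1 + c)
p(3, -5)*√(-774 - 637) = √(-1 - 5)*√(-774 - 637) = √(-6)*√(-1411) = (I*√6)*(I*√1411) = -√8466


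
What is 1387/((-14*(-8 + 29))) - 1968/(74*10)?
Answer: -401243/54390 ≈ -7.3771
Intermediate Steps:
1387/((-14*(-8 + 29))) - 1968/(74*10) = 1387/((-14*21)) - 1968/740 = 1387/(-294) - 1968*1/740 = 1387*(-1/294) - 492/185 = -1387/294 - 492/185 = -401243/54390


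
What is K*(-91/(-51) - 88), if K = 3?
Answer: -4397/17 ≈ -258.65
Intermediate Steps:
K*(-91/(-51) - 88) = 3*(-91/(-51) - 88) = 3*(-91*(-1/51) - 88) = 3*(91/51 - 88) = 3*(-4397/51) = -4397/17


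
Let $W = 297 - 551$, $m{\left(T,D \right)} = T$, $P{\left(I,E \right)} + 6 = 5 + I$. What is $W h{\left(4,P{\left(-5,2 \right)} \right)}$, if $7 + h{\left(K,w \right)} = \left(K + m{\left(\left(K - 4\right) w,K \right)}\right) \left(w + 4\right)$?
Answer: $3810$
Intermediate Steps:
$P{\left(I,E \right)} = -1 + I$ ($P{\left(I,E \right)} = -6 + \left(5 + I\right) = -1 + I$)
$W = -254$ ($W = 297 - 551 = -254$)
$h{\left(K,w \right)} = -7 + \left(4 + w\right) \left(K + w \left(-4 + K\right)\right)$ ($h{\left(K,w \right)} = -7 + \left(K + \left(K - 4\right) w\right) \left(w + 4\right) = -7 + \left(K + \left(-4 + K\right) w\right) \left(4 + w\right) = -7 + \left(K + w \left(-4 + K\right)\right) \left(4 + w\right) = -7 + \left(4 + w\right) \left(K + w \left(-4 + K\right)\right)$)
$W h{\left(4,P{\left(-5,2 \right)} \right)} = - 254 \left(-7 + 4 \cdot 4 + 4 \left(-1 - 5\right) + \left(-1 - 5\right)^{2} \left(-4 + 4\right) + 4 \left(-1 - 5\right) \left(-4 + 4\right)\right) = - 254 \left(-7 + 16 + 4 \left(-6\right) + \left(-6\right)^{2} \cdot 0 + 4 \left(-6\right) 0\right) = - 254 \left(-7 + 16 - 24 + 36 \cdot 0 + 0\right) = - 254 \left(-7 + 16 - 24 + 0 + 0\right) = \left(-254\right) \left(-15\right) = 3810$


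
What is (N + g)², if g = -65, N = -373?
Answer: 191844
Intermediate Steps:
(N + g)² = (-373 - 65)² = (-438)² = 191844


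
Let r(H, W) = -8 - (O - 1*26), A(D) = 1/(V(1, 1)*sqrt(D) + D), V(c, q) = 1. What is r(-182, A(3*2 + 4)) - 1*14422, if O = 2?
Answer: -14406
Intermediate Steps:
A(D) = 1/(D + sqrt(D)) (A(D) = 1/(1*sqrt(D) + D) = 1/(sqrt(D) + D) = 1/(D + sqrt(D)))
r(H, W) = 16 (r(H, W) = -8 - (2 - 1*26) = -8 - (2 - 26) = -8 - 1*(-24) = -8 + 24 = 16)
r(-182, A(3*2 + 4)) - 1*14422 = 16 - 1*14422 = 16 - 14422 = -14406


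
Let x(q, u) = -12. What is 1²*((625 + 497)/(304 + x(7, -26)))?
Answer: 561/146 ≈ 3.8425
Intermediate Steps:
1²*((625 + 497)/(304 + x(7, -26))) = 1²*((625 + 497)/(304 - 12)) = 1*(1122/292) = 1*(1122*(1/292)) = 1*(561/146) = 561/146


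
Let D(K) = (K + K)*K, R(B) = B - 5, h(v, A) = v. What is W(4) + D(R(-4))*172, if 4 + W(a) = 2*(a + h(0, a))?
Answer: 27868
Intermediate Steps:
R(B) = -5 + B
D(K) = 2*K² (D(K) = (2*K)*K = 2*K²)
W(a) = -4 + 2*a (W(a) = -4 + 2*(a + 0) = -4 + 2*a)
W(4) + D(R(-4))*172 = (-4 + 2*4) + (2*(-5 - 4)²)*172 = (-4 + 8) + (2*(-9)²)*172 = 4 + (2*81)*172 = 4 + 162*172 = 4 + 27864 = 27868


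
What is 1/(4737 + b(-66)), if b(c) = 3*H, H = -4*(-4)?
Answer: 1/4785 ≈ 0.00020899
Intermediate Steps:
H = 16
b(c) = 48 (b(c) = 3*16 = 48)
1/(4737 + b(-66)) = 1/(4737 + 48) = 1/4785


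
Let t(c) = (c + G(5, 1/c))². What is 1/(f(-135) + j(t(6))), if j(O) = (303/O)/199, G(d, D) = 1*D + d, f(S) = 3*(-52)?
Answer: -893311/139345608 ≈ -0.0064108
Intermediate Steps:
f(S) = -156
G(d, D) = D + d
t(c) = (5 + c + 1/c)² (t(c) = (c + (1/c + 5))² = (c + (5 + 1/c))² = (5 + c + 1/c)²)
j(O) = 303/(199*O) (j(O) = (303/O)*(1/199) = 303/(199*O))
1/(f(-135) + j(t(6))) = 1/(-156 + 303/(199*((5 + 6 + 1/6)²))) = 1/(-156 + 303/(199*((5 + 6 + ⅙)²))) = 1/(-156 + 303/(199*((67/6)²))) = 1/(-156 + 303/(199*(4489/36))) = 1/(-156 + (303/199)*(36/4489)) = 1/(-156 + 10908/893311) = 1/(-139345608/893311) = -893311/139345608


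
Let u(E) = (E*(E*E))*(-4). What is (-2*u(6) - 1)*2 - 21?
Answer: 3433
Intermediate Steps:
u(E) = -4*E³ (u(E) = (E*E²)*(-4) = E³*(-4) = -4*E³)
(-2*u(6) - 1)*2 - 21 = (-(-8)*6³ - 1)*2 - 21 = (-(-8)*216 - 1)*2 - 21 = (-2*(-864) - 1)*2 - 21 = (1728 - 1)*2 - 21 = 1727*2 - 21 = 3454 - 21 = 3433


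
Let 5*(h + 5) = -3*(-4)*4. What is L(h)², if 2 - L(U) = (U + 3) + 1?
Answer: 1089/25 ≈ 43.560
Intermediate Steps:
h = 23/5 (h = -5 + (-3*(-4)*4)/5 = -5 + (12*4)/5 = -5 + (⅕)*48 = -5 + 48/5 = 23/5 ≈ 4.6000)
L(U) = -2 - U (L(U) = 2 - ((U + 3) + 1) = 2 - ((3 + U) + 1) = 2 - (4 + U) = 2 + (-4 - U) = -2 - U)
L(h)² = (-2 - 1*23/5)² = (-2 - 23/5)² = (-33/5)² = 1089/25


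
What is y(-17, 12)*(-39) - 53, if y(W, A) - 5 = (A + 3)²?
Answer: -9023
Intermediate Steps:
y(W, A) = 5 + (3 + A)² (y(W, A) = 5 + (A + 3)² = 5 + (3 + A)²)
y(-17, 12)*(-39) - 53 = (5 + (3 + 12)²)*(-39) - 53 = (5 + 15²)*(-39) - 53 = (5 + 225)*(-39) - 53 = 230*(-39) - 53 = -8970 - 53 = -9023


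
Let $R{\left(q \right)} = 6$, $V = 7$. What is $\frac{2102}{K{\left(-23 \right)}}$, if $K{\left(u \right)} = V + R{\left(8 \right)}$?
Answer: $\frac{2102}{13} \approx 161.69$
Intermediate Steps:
$K{\left(u \right)} = 13$ ($K{\left(u \right)} = 7 + 6 = 13$)
$\frac{2102}{K{\left(-23 \right)}} = \frac{2102}{13}$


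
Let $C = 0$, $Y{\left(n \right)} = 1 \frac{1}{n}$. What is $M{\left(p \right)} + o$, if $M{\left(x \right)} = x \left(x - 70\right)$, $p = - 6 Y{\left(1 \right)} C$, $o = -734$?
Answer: $-734$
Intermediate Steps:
$Y{\left(n \right)} = \frac{1}{n}$
$p = 0$ ($p = - \frac{6}{1} \cdot 0 = \left(-6\right) 1 \cdot 0 = \left(-6\right) 0 = 0$)
$M{\left(x \right)} = x \left(-70 + x\right)$
$M{\left(p \right)} + o = 0 \left(-70 + 0\right) - 734 = 0 \left(-70\right) - 734 = 0 - 734 = -734$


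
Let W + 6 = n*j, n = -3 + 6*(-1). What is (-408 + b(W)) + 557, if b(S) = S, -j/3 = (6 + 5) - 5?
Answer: 305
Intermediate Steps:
j = -18 (j = -3*((6 + 5) - 5) = -3*(11 - 5) = -3*6 = -18)
n = -9 (n = -3 - 6 = -9)
W = 156 (W = -6 - 9*(-18) = -6 + 162 = 156)
(-408 + b(W)) + 557 = (-408 + 156) + 557 = -252 + 557 = 305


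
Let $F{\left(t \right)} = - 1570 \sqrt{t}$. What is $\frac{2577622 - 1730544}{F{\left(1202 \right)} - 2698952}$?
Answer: $- \frac{285777857782}{910172386063} + \frac{332478115 \sqrt{1202}}{1820344772126} \approx -0.30765$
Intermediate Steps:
$\frac{2577622 - 1730544}{F{\left(1202 \right)} - 2698952} = \frac{2577622 - 1730544}{- 1570 \sqrt{1202} - 2698952} = \frac{847078}{-2698952 - 1570 \sqrt{1202}}$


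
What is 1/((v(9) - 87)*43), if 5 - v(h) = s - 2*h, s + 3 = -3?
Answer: -1/2494 ≈ -0.00040096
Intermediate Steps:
s = -6 (s = -3 - 3 = -6)
v(h) = 11 + 2*h (v(h) = 5 - (-6 - 2*h) = 5 + (6 + 2*h) = 11 + 2*h)
1/((v(9) - 87)*43) = 1/(((11 + 2*9) - 87)*43) = 1/(((11 + 18) - 87)*43) = 1/((29 - 87)*43) = 1/(-58*43) = 1/(-2494) = -1/2494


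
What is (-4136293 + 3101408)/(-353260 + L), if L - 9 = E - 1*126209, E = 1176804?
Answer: -1034885/697344 ≈ -1.4840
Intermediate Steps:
L = 1050604 (L = 9 + (1176804 - 1*126209) = 9 + (1176804 - 126209) = 9 + 1050595 = 1050604)
(-4136293 + 3101408)/(-353260 + L) = (-4136293 + 3101408)/(-353260 + 1050604) = -1034885/697344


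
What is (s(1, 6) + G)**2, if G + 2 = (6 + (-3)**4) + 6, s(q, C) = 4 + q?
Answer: 9216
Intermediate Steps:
G = 91 (G = -2 + ((6 + (-3)**4) + 6) = -2 + ((6 + 81) + 6) = -2 + (87 + 6) = -2 + 93 = 91)
(s(1, 6) + G)**2 = ((4 + 1) + 91)**2 = (5 + 91)**2 = 96**2 = 9216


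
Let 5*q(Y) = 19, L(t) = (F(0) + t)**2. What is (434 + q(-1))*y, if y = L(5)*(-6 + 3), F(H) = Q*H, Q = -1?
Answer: -32835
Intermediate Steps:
F(H) = -H
L(t) = t**2 (L(t) = (-1*0 + t)**2 = (0 + t)**2 = t**2)
y = -75 (y = 5**2*(-6 + 3) = 25*(-3) = -75)
q(Y) = 19/5 (q(Y) = (1/5)*19 = 19/5)
(434 + q(-1))*y = (434 + 19/5)*(-75) = (2189/5)*(-75) = -32835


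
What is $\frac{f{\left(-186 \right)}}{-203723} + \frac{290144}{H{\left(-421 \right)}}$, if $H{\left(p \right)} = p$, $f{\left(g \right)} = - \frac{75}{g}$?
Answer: $- \frac{3664758389469}{5317577746} \approx -689.18$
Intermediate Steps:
$\frac{f{\left(-186 \right)}}{-203723} + \frac{290144}{H{\left(-421 \right)}} = \frac{\left(-75\right) \frac{1}{-186}}{-203723} + \frac{290144}{-421} = \left(-75\right) \left(- \frac{1}{186}\right) \left(- \frac{1}{203723}\right) + 290144 \left(- \frac{1}{421}\right) = \frac{25}{62} \left(- \frac{1}{203723}\right) - \frac{290144}{421} = - \frac{25}{12630826} - \frac{290144}{421} = - \frac{3664758389469}{5317577746}$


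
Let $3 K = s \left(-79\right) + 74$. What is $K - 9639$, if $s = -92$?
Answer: $- \frac{21575}{3} \approx -7191.7$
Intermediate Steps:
$K = \frac{7342}{3}$ ($K = \frac{\left(-92\right) \left(-79\right) + 74}{3} = \frac{7268 + 74}{3} = \frac{1}{3} \cdot 7342 = \frac{7342}{3} \approx 2447.3$)
$K - 9639 = \frac{7342}{3} - 9639 = - \frac{21575}{3}$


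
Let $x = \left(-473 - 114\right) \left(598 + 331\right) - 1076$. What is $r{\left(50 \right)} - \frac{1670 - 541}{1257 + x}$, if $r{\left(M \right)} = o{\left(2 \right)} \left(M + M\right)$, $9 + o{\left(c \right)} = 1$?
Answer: $- \frac{436112471}{545142} \approx -800.0$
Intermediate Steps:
$o{\left(c \right)} = -8$ ($o{\left(c \right)} = -9 + 1 = -8$)
$r{\left(M \right)} = - 16 M$ ($r{\left(M \right)} = - 8 \left(M + M\right) = - 8 \cdot 2 M = - 16 M$)
$x = -546399$ ($x = \left(-587\right) 929 - 1076 = -545323 - 1076 = -546399$)
$r{\left(50 \right)} - \frac{1670 - 541}{1257 + x} = \left(-16\right) 50 - \frac{1670 - 541}{1257 - 546399} = -800 - \frac{1129}{-545142} = -800 - 1129 \left(- \frac{1}{545142}\right) = -800 - - \frac{1129}{545142} = -800 + \frac{1129}{545142} = - \frac{436112471}{545142}$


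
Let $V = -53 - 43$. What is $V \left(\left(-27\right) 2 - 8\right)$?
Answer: $5952$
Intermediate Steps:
$V = -96$
$V \left(\left(-27\right) 2 - 8\right) = - 96 \left(\left(-27\right) 2 - 8\right) = - 96 \left(-54 - 8\right) = \left(-96\right) \left(-62\right) = 5952$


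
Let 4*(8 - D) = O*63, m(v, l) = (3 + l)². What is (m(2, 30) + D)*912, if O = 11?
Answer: 842460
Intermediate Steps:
D = -661/4 (D = 8 - 11*63/4 = 8 - ¼*693 = 8 - 693/4 = -661/4 ≈ -165.25)
(m(2, 30) + D)*912 = ((3 + 30)² - 661/4)*912 = (33² - 661/4)*912 = (1089 - 661/4)*912 = (3695/4)*912 = 842460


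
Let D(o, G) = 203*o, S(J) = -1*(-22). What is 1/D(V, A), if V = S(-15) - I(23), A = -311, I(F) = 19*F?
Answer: -1/84245 ≈ -1.1870e-5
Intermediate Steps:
S(J) = 22
V = -415 (V = 22 - 19*23 = 22 - 1*437 = 22 - 437 = -415)
1/D(V, A) = 1/(203*(-415)) = 1/(-84245) = -1/84245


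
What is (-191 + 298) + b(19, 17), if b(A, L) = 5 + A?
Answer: 131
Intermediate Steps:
(-191 + 298) + b(19, 17) = (-191 + 298) + (5 + 19) = 107 + 24 = 131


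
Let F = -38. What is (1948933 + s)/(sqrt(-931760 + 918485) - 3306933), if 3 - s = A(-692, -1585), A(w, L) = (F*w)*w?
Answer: -1850575139154/303772385549 - 8394070*I*sqrt(59)/303772385549 ≈ -6.092 - 0.00021225*I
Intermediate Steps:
A(w, L) = -38*w**2 (A(w, L) = (-38*w)*w = -38*w**2)
s = 18196835 (s = 3 - (-38)*(-692)**2 = 3 - (-38)*478864 = 3 - 1*(-18196832) = 3 + 18196832 = 18196835)
(1948933 + s)/(sqrt(-931760 + 918485) - 3306933) = (1948933 + 18196835)/(sqrt(-931760 + 918485) - 3306933) = 20145768/(sqrt(-13275) - 3306933) = 20145768/(15*I*sqrt(59) - 3306933) = 20145768/(-3306933 + 15*I*sqrt(59))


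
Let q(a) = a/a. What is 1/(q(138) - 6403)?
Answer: -1/6402 ≈ -0.00015620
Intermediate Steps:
q(a) = 1
1/(q(138) - 6403) = 1/(1 - 6403) = 1/(-6402) = -1/6402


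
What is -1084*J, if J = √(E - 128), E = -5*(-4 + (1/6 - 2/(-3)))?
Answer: -542*I*√4038/3 ≈ -11481.0*I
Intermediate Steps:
E = 95/6 (E = -5*(-4 + (1*(⅙) - 2*(-⅓))) = -5*(-4 + (⅙ + ⅔)) = -5*(-4 + ⅚) = -5*(-19/6) = 95/6 ≈ 15.833)
J = I*√4038/6 (J = √(95/6 - 128) = √(-673/6) = I*√4038/6 ≈ 10.591*I)
-1084*J = -542*I*√4038/3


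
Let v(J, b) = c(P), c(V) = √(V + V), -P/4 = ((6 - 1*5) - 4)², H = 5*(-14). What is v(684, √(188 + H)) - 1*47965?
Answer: -47965 + 6*I*√2 ≈ -47965.0 + 8.4853*I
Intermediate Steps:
H = -70
P = -36 (P = -4*((6 - 1*5) - 4)² = -4*((6 - 5) - 4)² = -4*(1 - 4)² = -4*(-3)² = -4*9 = -36)
c(V) = √2*√V (c(V) = √(2*V) = √2*√V)
v(J, b) = 6*I*√2 (v(J, b) = √2*√(-36) = √2*(6*I) = 6*I*√2)
v(684, √(188 + H)) - 1*47965 = 6*I*√2 - 1*47965 = 6*I*√2 - 47965 = -47965 + 6*I*√2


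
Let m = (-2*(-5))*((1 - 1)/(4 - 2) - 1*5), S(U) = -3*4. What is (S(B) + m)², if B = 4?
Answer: 3844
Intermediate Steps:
S(U) = -12
m = -50 (m = 10*(0/2 - 5) = 10*(0*(½) - 5) = 10*(0 - 5) = 10*(-5) = -50)
(S(B) + m)² = (-12 - 50)² = (-62)² = 3844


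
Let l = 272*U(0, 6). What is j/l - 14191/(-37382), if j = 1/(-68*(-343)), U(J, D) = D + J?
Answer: 270088580035/711468578688 ≈ 0.37962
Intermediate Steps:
l = 1632 (l = 272*(6 + 0) = 272*6 = 1632)
j = 1/23324 ≈ 4.2874e-5
j/l - 14191/(-37382) = (1/23324)/1632 - 14191/(-37382) = (1/23324)*(1/1632) - 14191*(-1/37382) = 1/38064768 + 14191/37382 = 270088580035/711468578688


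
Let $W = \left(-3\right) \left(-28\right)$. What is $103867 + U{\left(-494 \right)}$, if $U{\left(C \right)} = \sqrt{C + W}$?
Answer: $103867 + i \sqrt{410} \approx 1.0387 \cdot 10^{5} + 20.248 i$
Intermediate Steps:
$W = 84$
$U{\left(C \right)} = \sqrt{84 + C}$ ($U{\left(C \right)} = \sqrt{C + 84} = \sqrt{84 + C}$)
$103867 + U{\left(-494 \right)} = 103867 + \sqrt{84 - 494} = 103867 + \sqrt{-410} = 103867 + i \sqrt{410}$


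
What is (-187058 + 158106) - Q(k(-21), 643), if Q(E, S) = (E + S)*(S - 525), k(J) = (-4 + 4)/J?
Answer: -104826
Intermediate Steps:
k(J) = 0 (k(J) = 0/J = 0)
Q(E, S) = (-525 + S)*(E + S) (Q(E, S) = (E + S)*(-525 + S) = (-525 + S)*(E + S))
(-187058 + 158106) - Q(k(-21), 643) = (-187058 + 158106) - (643² - 525*0 - 525*643 + 0*643) = -28952 - (413449 + 0 - 337575 + 0) = -28952 - 1*75874 = -28952 - 75874 = -104826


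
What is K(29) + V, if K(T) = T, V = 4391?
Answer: 4420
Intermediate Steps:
K(29) + V = 29 + 4391 = 4420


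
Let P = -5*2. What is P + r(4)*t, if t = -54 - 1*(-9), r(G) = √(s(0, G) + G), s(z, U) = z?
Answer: -100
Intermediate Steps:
P = -10
r(G) = √G (r(G) = √(0 + G) = √G)
t = -45 (t = -54 + 9 = -45)
P + r(4)*t = -10 + √4*(-45) = -10 + 2*(-45) = -10 - 90 = -100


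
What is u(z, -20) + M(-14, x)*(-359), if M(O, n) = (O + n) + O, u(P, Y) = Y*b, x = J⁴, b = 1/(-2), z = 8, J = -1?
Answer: 9703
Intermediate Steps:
b = -½ ≈ -0.50000
x = 1 (x = (-1)⁴ = 1)
u(P, Y) = -Y/2 (u(P, Y) = Y*(-½) = -Y/2)
M(O, n) = n + 2*O
u(z, -20) + M(-14, x)*(-359) = -½*(-20) + (1 + 2*(-14))*(-359) = 10 + (1 - 28)*(-359) = 10 - 27*(-359) = 10 + 9693 = 9703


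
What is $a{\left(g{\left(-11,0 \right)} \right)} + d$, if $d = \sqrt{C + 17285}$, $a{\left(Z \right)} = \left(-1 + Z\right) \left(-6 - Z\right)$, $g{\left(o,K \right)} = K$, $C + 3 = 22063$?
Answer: $6 + \sqrt{39345} \approx 204.36$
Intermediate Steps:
$C = 22060$ ($C = -3 + 22063 = 22060$)
$d = \sqrt{39345}$ ($d = \sqrt{22060 + 17285} = \sqrt{39345} \approx 198.36$)
$a{\left(g{\left(-11,0 \right)} \right)} + d = \left(6 - 0^{2} - 0\right) + \sqrt{39345} = \left(6 - 0 + 0\right) + \sqrt{39345} = \left(6 + 0 + 0\right) + \sqrt{39345} = 6 + \sqrt{39345}$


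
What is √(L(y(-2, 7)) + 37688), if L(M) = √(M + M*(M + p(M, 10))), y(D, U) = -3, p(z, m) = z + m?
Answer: √(37688 + I*√15) ≈ 194.13 + 0.01*I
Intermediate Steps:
p(z, m) = m + z
L(M) = √(M + M*(10 + 2*M)) (L(M) = √(M + M*(M + (10 + M))) = √(M + M*(10 + 2*M)))
√(L(y(-2, 7)) + 37688) = √(√(-3*(11 + 2*(-3))) + 37688) = √(√(-3*(11 - 6)) + 37688) = √(√(-3*5) + 37688) = √(√(-15) + 37688) = √(I*√15 + 37688) = √(37688 + I*√15)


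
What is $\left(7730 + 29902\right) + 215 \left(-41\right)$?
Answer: $28817$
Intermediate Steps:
$\left(7730 + 29902\right) + 215 \left(-41\right) = 37632 - 8815 = 28817$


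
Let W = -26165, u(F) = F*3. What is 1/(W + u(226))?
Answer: -1/25487 ≈ -3.9236e-5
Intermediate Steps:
u(F) = 3*F
1/(W + u(226)) = 1/(-26165 + 3*226) = 1/(-26165 + 678) = 1/(-25487) = -1/25487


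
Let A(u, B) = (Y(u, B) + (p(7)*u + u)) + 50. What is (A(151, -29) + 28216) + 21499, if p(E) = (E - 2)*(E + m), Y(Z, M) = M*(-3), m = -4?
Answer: 52268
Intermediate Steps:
Y(Z, M) = -3*M
p(E) = (-4 + E)*(-2 + E) (p(E) = (E - 2)*(E - 4) = (-2 + E)*(-4 + E) = (-4 + E)*(-2 + E))
A(u, B) = 50 - 3*B + 16*u (A(u, B) = (-3*B + ((8 + 7**2 - 6*7)*u + u)) + 50 = (-3*B + ((8 + 49 - 42)*u + u)) + 50 = (-3*B + (15*u + u)) + 50 = (-3*B + 16*u) + 50 = 50 - 3*B + 16*u)
(A(151, -29) + 28216) + 21499 = ((50 - 3*(-29) + 16*151) + 28216) + 21499 = ((50 + 87 + 2416) + 28216) + 21499 = (2553 + 28216) + 21499 = 30769 + 21499 = 52268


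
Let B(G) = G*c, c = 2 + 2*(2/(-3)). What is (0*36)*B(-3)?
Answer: 0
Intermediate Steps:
c = 2/3 (c = 2 + 2*(2*(-1/3)) = 2 + 2*(-2/3) = 2 - 4/3 = 2/3 ≈ 0.66667)
B(G) = 2*G/3 (B(G) = G*(2/3) = 2*G/3)
(0*36)*B(-3) = (0*36)*((2/3)*(-3)) = 0*(-2) = 0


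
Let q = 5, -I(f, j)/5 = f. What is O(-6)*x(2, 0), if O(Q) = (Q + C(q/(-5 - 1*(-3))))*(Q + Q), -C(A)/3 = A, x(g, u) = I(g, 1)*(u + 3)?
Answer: 540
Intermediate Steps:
I(f, j) = -5*f
x(g, u) = -5*g*(3 + u) (x(g, u) = (-5*g)*(u + 3) = (-5*g)*(3 + u) = -5*g*(3 + u))
C(A) = -3*A
O(Q) = 2*Q*(15/2 + Q) (O(Q) = (Q - 15/(-5 - 1*(-3)))*(Q + Q) = (Q - 15/(-5 + 3))*(2*Q) = (Q - 15/(-2))*(2*Q) = (Q - 15*(-1)/2)*(2*Q) = (Q - 3*(-5/2))*(2*Q) = (Q + 15/2)*(2*Q) = (15/2 + Q)*(2*Q) = 2*Q*(15/2 + Q))
O(-6)*x(2, 0) = (-6*(15 + 2*(-6)))*(-5*2*(3 + 0)) = (-6*(15 - 12))*(-5*2*3) = -6*3*(-30) = -18*(-30) = 540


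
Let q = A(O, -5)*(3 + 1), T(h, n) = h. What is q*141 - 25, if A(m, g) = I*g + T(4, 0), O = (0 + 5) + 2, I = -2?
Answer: 7871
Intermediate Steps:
O = 7 (O = 5 + 2 = 7)
A(m, g) = 4 - 2*g (A(m, g) = -2*g + 4 = 4 - 2*g)
q = 56 (q = (4 - 2*(-5))*(3 + 1) = (4 + 10)*4 = 14*4 = 56)
q*141 - 25 = 56*141 - 25 = 7896 - 25 = 7871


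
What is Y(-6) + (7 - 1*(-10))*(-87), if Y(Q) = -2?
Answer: -1481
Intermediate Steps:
Y(-6) + (7 - 1*(-10))*(-87) = -2 + (7 - 1*(-10))*(-87) = -2 + (7 + 10)*(-87) = -2 + 17*(-87) = -2 - 1479 = -1481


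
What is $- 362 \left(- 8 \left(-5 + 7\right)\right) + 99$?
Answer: $5891$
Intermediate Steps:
$- 362 \left(- 8 \left(-5 + 7\right)\right) + 99 = - 362 \left(\left(-8\right) 2\right) + 99 = \left(-362\right) \left(-16\right) + 99 = 5792 + 99 = 5891$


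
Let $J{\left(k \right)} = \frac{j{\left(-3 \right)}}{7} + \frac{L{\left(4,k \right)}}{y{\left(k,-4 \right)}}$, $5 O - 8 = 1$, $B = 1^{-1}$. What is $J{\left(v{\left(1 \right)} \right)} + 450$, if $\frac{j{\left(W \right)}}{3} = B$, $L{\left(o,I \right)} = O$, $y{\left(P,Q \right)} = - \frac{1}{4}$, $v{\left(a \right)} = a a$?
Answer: $\frac{15513}{35} \approx 443.23$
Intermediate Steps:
$B = 1$
$v{\left(a \right)} = a^{2}$
$y{\left(P,Q \right)} = - \frac{1}{4}$ ($y{\left(P,Q \right)} = \left(-1\right) \frac{1}{4} = - \frac{1}{4}$)
$O = \frac{9}{5}$ ($O = \frac{8}{5} + \frac{1}{5} \cdot 1 = \frac{8}{5} + \frac{1}{5} = \frac{9}{5} \approx 1.8$)
$L{\left(o,I \right)} = \frac{9}{5}$
$j{\left(W \right)} = 3$ ($j{\left(W \right)} = 3 \cdot 1 = 3$)
$J{\left(k \right)} = - \frac{237}{35}$ ($J{\left(k \right)} = \frac{3}{7} + \frac{9}{5 \left(- \frac{1}{4}\right)} = 3 \cdot \frac{1}{7} + \frac{9}{5} \left(-4\right) = \frac{3}{7} - \frac{36}{5} = - \frac{237}{35}$)
$J{\left(v{\left(1 \right)} \right)} + 450 = - \frac{237}{35} + 450 = \frac{15513}{35}$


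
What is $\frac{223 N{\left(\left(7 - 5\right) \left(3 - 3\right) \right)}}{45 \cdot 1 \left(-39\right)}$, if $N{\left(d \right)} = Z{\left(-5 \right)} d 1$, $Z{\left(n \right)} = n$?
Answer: $0$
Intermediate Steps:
$N{\left(d \right)} = - 5 d$ ($N{\left(d \right)} = - 5 d 1 = - 5 d$)
$\frac{223 N{\left(\left(7 - 5\right) \left(3 - 3\right) \right)}}{45 \cdot 1 \left(-39\right)} = \frac{223 \left(- 5 \left(7 - 5\right) \left(3 - 3\right)\right)}{45 \cdot 1 \left(-39\right)} = \frac{223 \left(- 5 \cdot 2 \cdot 0\right)}{45 \left(-39\right)} = \frac{223 \left(\left(-5\right) 0\right)}{-1755} = 223 \cdot 0 \left(- \frac{1}{1755}\right) = 0 \left(- \frac{1}{1755}\right) = 0$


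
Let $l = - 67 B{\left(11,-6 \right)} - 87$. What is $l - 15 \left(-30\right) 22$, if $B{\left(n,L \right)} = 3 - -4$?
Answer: $9344$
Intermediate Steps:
$B{\left(n,L \right)} = 7$ ($B{\left(n,L \right)} = 3 + 4 = 7$)
$l = -556$ ($l = \left(-67\right) 7 - 87 = -469 - 87 = -556$)
$l - 15 \left(-30\right) 22 = -556 - 15 \left(-30\right) 22 = -556 - \left(-450\right) 22 = -556 - -9900 = -556 + 9900 = 9344$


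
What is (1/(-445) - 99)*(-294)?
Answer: 12952464/445 ≈ 29107.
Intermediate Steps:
(1/(-445) - 99)*(-294) = (-1/445 - 99)*(-294) = -44056/445*(-294) = 12952464/445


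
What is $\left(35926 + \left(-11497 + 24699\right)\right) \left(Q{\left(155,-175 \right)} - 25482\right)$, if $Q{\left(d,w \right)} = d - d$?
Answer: $-1251879696$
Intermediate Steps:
$Q{\left(d,w \right)} = 0$
$\left(35926 + \left(-11497 + 24699\right)\right) \left(Q{\left(155,-175 \right)} - 25482\right) = \left(35926 + \left(-11497 + 24699\right)\right) \left(0 - 25482\right) = \left(35926 + 13202\right) \left(-25482\right) = 49128 \left(-25482\right) = -1251879696$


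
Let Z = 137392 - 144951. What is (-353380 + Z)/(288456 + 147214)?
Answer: -360939/435670 ≈ -0.82847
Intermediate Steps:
Z = -7559
(-353380 + Z)/(288456 + 147214) = (-353380 - 7559)/(288456 + 147214) = -360939/435670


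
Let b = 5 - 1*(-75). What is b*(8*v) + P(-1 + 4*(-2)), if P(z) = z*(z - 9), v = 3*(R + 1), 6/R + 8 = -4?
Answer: 1122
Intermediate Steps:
R = -½ (R = 6/(-8 - 4) = 6/(-12) = 6*(-1/12) = -½ ≈ -0.50000)
v = 3/2 (v = 3*(-½ + 1) = 3*(½) = 3/2 ≈ 1.5000)
P(z) = z*(-9 + z)
b = 80 (b = 5 + 75 = 80)
b*(8*v) + P(-1 + 4*(-2)) = 80*(8*(3/2)) + (-1 + 4*(-2))*(-9 + (-1 + 4*(-2))) = 80*12 + (-1 - 8)*(-9 + (-1 - 8)) = 960 - 9*(-9 - 9) = 960 - 9*(-18) = 960 + 162 = 1122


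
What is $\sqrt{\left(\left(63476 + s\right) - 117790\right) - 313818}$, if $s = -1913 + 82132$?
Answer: $i \sqrt{287913} \approx 536.58 i$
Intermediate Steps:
$s = 80219$
$\sqrt{\left(\left(63476 + s\right) - 117790\right) - 313818} = \sqrt{\left(\left(63476 + 80219\right) - 117790\right) - 313818} = \sqrt{\left(143695 - 117790\right) - 313818} = \sqrt{25905 - 313818} = \sqrt{-287913} = i \sqrt{287913}$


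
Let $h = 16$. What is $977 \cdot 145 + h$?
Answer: $141681$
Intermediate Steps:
$977 \cdot 145 + h = 977 \cdot 145 + 16 = 141665 + 16 = 141681$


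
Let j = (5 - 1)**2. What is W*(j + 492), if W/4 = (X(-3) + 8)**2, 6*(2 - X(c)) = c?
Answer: 224028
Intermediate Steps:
X(c) = 2 - c/6
j = 16 (j = 4**2 = 16)
W = 441 (W = 4*((2 - 1/6*(-3)) + 8)**2 = 4*((2 + 1/2) + 8)**2 = 4*(5/2 + 8)**2 = 4*(21/2)**2 = 4*(441/4) = 441)
W*(j + 492) = 441*(16 + 492) = 441*508 = 224028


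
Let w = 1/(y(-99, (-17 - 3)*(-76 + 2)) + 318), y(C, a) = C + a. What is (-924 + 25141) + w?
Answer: 41144684/1699 ≈ 24217.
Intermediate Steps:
w = 1/1699 (w = 1/((-99 + (-17 - 3)*(-76 + 2)) + 318) = 1/((-99 - 20*(-74)) + 318) = 1/((-99 + 1480) + 318) = 1/(1381 + 318) = 1/1699 ≈ 0.00058858)
(-924 + 25141) + w = (-924 + 25141) + 1/1699 = 24217 + 1/1699 = 41144684/1699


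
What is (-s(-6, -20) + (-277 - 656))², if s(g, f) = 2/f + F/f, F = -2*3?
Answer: 21771556/25 ≈ 8.7086e+5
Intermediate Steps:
F = -6
s(g, f) = -4/f (s(g, f) = 2/f - 6/f = -4/f)
(-s(-6, -20) + (-277 - 656))² = (-(-4)/(-20) + (-277 - 656))² = (-(-4)*(-1)/20 - 933)² = (-1*⅕ - 933)² = (-⅕ - 933)² = (-4666/5)² = 21771556/25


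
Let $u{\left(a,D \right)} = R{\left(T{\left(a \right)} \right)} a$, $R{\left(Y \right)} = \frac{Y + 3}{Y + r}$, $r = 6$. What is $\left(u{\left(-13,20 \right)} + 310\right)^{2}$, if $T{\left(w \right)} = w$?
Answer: $\frac{4161600}{49} \approx 84931.0$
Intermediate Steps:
$R{\left(Y \right)} = \frac{3 + Y}{6 + Y}$ ($R{\left(Y \right)} = \frac{Y + 3}{Y + 6} = \frac{3 + Y}{6 + Y}$)
$u{\left(a,D \right)} = \frac{a \left(3 + a\right)}{6 + a}$ ($u{\left(a,D \right)} = \frac{3 + a}{6 + a} a = \frac{a \left(3 + a\right)}{6 + a}$)
$\left(u{\left(-13,20 \right)} + 310\right)^{2} = \left(- \frac{13 \left(3 - 13\right)}{6 - 13} + 310\right)^{2} = \left(\left(-13\right) \frac{1}{-7} \left(-10\right) + 310\right)^{2} = \left(\left(-13\right) \left(- \frac{1}{7}\right) \left(-10\right) + 310\right)^{2} = \left(- \frac{130}{7} + 310\right)^{2} = \left(\frac{2040}{7}\right)^{2} = \frac{4161600}{49}$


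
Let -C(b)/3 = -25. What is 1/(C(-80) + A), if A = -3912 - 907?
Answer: -1/4744 ≈ -0.00021079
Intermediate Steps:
C(b) = 75 (C(b) = -3*(-25) = 75)
A = -4819
1/(C(-80) + A) = 1/(75 - 4819) = 1/(-4744) = -1/4744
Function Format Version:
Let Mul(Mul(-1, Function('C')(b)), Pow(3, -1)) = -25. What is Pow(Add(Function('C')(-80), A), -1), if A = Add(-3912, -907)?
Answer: Rational(-1, 4744) ≈ -0.00021079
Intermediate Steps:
Function('C')(b) = 75 (Function('C')(b) = Mul(-3, -25) = 75)
A = -4819
Pow(Add(Function('C')(-80), A), -1) = Pow(Add(75, -4819), -1) = Pow(-4744, -1) = Rational(-1, 4744)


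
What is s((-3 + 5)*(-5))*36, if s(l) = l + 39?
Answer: 1044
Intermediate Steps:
s(l) = 39 + l
s((-3 + 5)*(-5))*36 = (39 + (-3 + 5)*(-5))*36 = (39 + 2*(-5))*36 = (39 - 10)*36 = 29*36 = 1044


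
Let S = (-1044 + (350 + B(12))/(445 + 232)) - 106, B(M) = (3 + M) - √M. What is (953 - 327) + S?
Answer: -354383/677 - 2*√3/677 ≈ -523.47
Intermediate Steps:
B(M) = 3 + M - √M
S = -778185/677 - 2*√3/677 (S = (-1044 + (350 + (3 + 12 - √12))/(445 + 232)) - 106 = (-1044 + (350 + (3 + 12 - 2*√3))/677) - 106 = (-1044 + (350 + (3 + 12 - 2*√3))*(1/677)) - 106 = (-1044 + (350 + (15 - 2*√3))*(1/677)) - 106 = (-1044 + (365 - 2*√3)*(1/677)) - 106 = (-1044 + (365/677 - 2*√3/677)) - 106 = (-706423/677 - 2*√3/677) - 106 = -778185/677 - 2*√3/677 ≈ -1149.5)
(953 - 327) + S = (953 - 327) + (-778185/677 - 2*√3/677) = 626 + (-778185/677 - 2*√3/677) = -354383/677 - 2*√3/677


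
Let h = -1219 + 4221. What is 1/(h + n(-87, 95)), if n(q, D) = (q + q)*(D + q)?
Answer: 1/1610 ≈ 0.00062112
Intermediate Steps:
n(q, D) = 2*q*(D + q) (n(q, D) = (2*q)*(D + q) = 2*q*(D + q))
h = 3002
1/(h + n(-87, 95)) = 1/(3002 + 2*(-87)*(95 - 87)) = 1/(3002 + 2*(-87)*8) = 1/(3002 - 1392) = 1/1610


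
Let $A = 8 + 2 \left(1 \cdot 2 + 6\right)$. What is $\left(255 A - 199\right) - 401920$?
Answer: $-395999$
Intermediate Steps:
$A = 24$ ($A = 8 + 2 \left(2 + 6\right) = 8 + 2 \cdot 8 = 8 + 16 = 24$)
$\left(255 A - 199\right) - 401920 = \left(255 \cdot 24 - 199\right) - 401920 = \left(6120 - 199\right) - 401920 = 5921 - 401920 = -395999$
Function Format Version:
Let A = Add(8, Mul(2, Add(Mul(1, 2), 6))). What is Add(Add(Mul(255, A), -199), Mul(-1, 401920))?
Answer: -395999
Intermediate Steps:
A = 24 (A = Add(8, Mul(2, Add(2, 6))) = Add(8, Mul(2, 8)) = Add(8, 16) = 24)
Add(Add(Mul(255, A), -199), Mul(-1, 401920)) = Add(Add(Mul(255, 24), -199), Mul(-1, 401920)) = Add(Add(6120, -199), -401920) = Add(5921, -401920) = -395999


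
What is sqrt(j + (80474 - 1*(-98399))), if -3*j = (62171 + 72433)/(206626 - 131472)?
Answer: sqrt(252573365360599)/37577 ≈ 422.93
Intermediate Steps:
j = -22434/37577 (j = -(62171 + 72433)/(3*(206626 - 131472)) = -44868/75154 = -1/3*67302/37577 = -22434/37577 ≈ -0.59701)
sqrt(j + (80474 - 1*(-98399))) = sqrt(-22434/37577 + (80474 - 1*(-98399))) = sqrt(-22434/37577 + (80474 + 98399)) = sqrt(-22434/37577 + 178873) = sqrt(6721488287/37577) = sqrt(252573365360599)/37577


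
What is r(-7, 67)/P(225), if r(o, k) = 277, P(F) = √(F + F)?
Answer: 277*√2/30 ≈ 13.058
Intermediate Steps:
P(F) = √2*√F (P(F) = √(2*F) = √2*√F)
r(-7, 67)/P(225) = 277/((√2*√225)) = 277/((√2*15)) = 277/((15*√2)) = 277*(√2/30) = 277*√2/30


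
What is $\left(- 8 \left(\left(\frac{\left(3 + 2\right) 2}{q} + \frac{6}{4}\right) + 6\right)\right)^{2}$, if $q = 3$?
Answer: $\frac{67600}{9} \approx 7511.1$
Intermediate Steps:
$\left(- 8 \left(\left(\frac{\left(3 + 2\right) 2}{q} + \frac{6}{4}\right) + 6\right)\right)^{2} = \left(- 8 \left(\left(\frac{\left(3 + 2\right) 2}{3} + \frac{6}{4}\right) + 6\right)\right)^{2} = \left(- 8 \left(\left(5 \cdot 2 \cdot \frac{1}{3} + 6 \cdot \frac{1}{4}\right) + 6\right)\right)^{2} = \left(- 8 \left(\left(10 \cdot \frac{1}{3} + \frac{3}{2}\right) + 6\right)\right)^{2} = \left(- 8 \left(\left(\frac{10}{3} + \frac{3}{2}\right) + 6\right)\right)^{2} = \left(- 8 \left(\frac{29}{6} + 6\right)\right)^{2} = \left(\left(-8\right) \frac{65}{6}\right)^{2} = \left(- \frac{260}{3}\right)^{2} = \frac{67600}{9}$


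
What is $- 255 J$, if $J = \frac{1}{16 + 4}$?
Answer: $- \frac{51}{4} \approx -12.75$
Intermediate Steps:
$J = \frac{1}{20} \approx 0.05$
$- 255 J = \left(-255\right) \frac{1}{20} = - \frac{51}{4}$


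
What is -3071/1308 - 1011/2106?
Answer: -432773/153036 ≈ -2.8279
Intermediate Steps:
-3071/1308 - 1011/2106 = -3071*1/1308 - 1011*1/2106 = -3071/1308 - 337/702 = -432773/153036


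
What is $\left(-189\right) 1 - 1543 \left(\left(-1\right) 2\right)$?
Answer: $2897$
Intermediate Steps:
$\left(-189\right) 1 - 1543 \left(\left(-1\right) 2\right) = -189 - -3086 = -189 + 3086 = 2897$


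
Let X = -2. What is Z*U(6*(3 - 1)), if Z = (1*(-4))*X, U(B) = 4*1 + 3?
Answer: 56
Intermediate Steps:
U(B) = 7 (U(B) = 4 + 3 = 7)
Z = 8 (Z = (1*(-4))*(-2) = -4*(-2) = 8)
Z*U(6*(3 - 1)) = 8*7 = 56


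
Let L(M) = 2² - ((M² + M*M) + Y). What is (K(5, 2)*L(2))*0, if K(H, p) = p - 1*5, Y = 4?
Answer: 0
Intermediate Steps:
K(H, p) = -5 + p (K(H, p) = p - 5 = -5 + p)
L(M) = -2*M² (L(M) = 2² - ((M² + M*M) + 4) = 4 - ((M² + M²) + 4) = 4 - (2*M² + 4) = 4 - (4 + 2*M²) = 4 + (-4 - 2*M²) = -2*M²)
(K(5, 2)*L(2))*0 = ((-5 + 2)*(-2*2²))*0 = -(-6)*4*0 = -3*(-8)*0 = 24*0 = 0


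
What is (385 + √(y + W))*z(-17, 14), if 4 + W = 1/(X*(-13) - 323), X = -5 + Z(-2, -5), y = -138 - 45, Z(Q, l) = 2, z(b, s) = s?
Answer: 5390 + 21*I*√418971/71 ≈ 5390.0 + 191.45*I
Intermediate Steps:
y = -183
X = -3 (X = -5 + 2 = -3)
W = -1137/284 (W = -4 + 1/(-3*(-13) - 323) = -4 + 1/(39 - 323) = -4 + 1/(-284) = -4 - 1/284 = -1137/284 ≈ -4.0035)
(385 + √(y + W))*z(-17, 14) = (385 + √(-183 - 1137/284))*14 = (385 + √(-53109/284))*14 = (385 + 3*I*√418971/142)*14 = 5390 + 21*I*√418971/71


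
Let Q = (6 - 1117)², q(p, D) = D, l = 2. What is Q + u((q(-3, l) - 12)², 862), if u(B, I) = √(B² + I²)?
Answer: 1234321 + 2*√188261 ≈ 1.2352e+6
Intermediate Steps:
Q = 1234321 (Q = (-1111)² = 1234321)
Q + u((q(-3, l) - 12)², 862) = 1234321 + √(((2 - 12)²)² + 862²) = 1234321 + √(((-10)²)² + 743044) = 1234321 + √(100² + 743044) = 1234321 + √(10000 + 743044) = 1234321 + √753044 = 1234321 + 2*√188261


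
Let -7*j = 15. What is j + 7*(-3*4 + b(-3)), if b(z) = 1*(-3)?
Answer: -750/7 ≈ -107.14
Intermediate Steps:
b(z) = -3
j = -15/7 (j = -⅐*15 = -15/7 ≈ -2.1429)
j + 7*(-3*4 + b(-3)) = -15/7 + 7*(-3*4 - 3) = -15/7 + 7*(-12 - 3) = -15/7 + 7*(-15) = -15/7 - 105 = -750/7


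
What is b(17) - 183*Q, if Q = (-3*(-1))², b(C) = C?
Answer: -1630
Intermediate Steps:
Q = 9 (Q = 3² = 9)
b(17) - 183*Q = 17 - 183*9 = 17 - 1647 = -1630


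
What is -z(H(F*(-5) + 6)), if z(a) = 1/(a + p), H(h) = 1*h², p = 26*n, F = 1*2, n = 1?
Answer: -1/42 ≈ -0.023810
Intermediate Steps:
F = 2
p = 26 (p = 26*1 = 26)
H(h) = h²
z(a) = 1/(26 + a) (z(a) = 1/(a + 26) = 1/(26 + a))
-z(H(F*(-5) + 6)) = -1/(26 + (2*(-5) + 6)²) = -1/(26 + (-10 + 6)²) = -1/(26 + (-4)²) = -1/(26 + 16) = -1/42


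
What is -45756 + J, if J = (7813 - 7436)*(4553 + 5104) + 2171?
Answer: 3597104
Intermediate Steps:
J = 3642860 (J = 377*9657 + 2171 = 3640689 + 2171 = 3642860)
-45756 + J = -45756 + 3642860 = 3597104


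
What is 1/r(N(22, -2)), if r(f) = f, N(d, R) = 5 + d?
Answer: 1/27 ≈ 0.037037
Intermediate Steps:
1/r(N(22, -2)) = 1/(5 + 22) = 1/27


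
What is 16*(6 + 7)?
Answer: 208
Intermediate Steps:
16*(6 + 7) = 16*13 = 208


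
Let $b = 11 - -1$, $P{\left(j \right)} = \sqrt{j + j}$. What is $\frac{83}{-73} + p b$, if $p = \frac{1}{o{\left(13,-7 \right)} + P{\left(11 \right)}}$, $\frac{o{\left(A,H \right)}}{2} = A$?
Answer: $- \frac{5251}{7957} - \frac{2 \sqrt{22}}{109} \approx -0.74599$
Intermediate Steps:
$o{\left(A,H \right)} = 2 A$
$P{\left(j \right)} = \sqrt{2} \sqrt{j}$ ($P{\left(j \right)} = \sqrt{2 j} = \sqrt{2} \sqrt{j}$)
$b = 12$ ($b = 11 + 1 = 12$)
$p = \frac{1}{26 + \sqrt{22}}$ ($p = \frac{1}{2 \cdot 13 + \sqrt{2} \sqrt{11}} = \frac{1}{26 + \sqrt{22}} \approx 0.032583$)
$\frac{83}{-73} + p b = \frac{83}{-73} + \left(\frac{13}{327} - \frac{\sqrt{22}}{654}\right) 12 = 83 \left(- \frac{1}{73}\right) + \left(\frac{52}{109} - \frac{2 \sqrt{22}}{109}\right) = - \frac{83}{73} + \left(\frac{52}{109} - \frac{2 \sqrt{22}}{109}\right) = - \frac{5251}{7957} - \frac{2 \sqrt{22}}{109}$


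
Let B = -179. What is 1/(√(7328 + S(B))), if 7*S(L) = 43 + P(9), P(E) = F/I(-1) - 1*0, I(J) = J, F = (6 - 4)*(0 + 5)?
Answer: √359303/51329 ≈ 0.011678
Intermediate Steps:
F = 10 (F = 2*5 = 10)
P(E) = -10 (P(E) = 10/(-1) - 1*0 = 10*(-1) + 0 = -10 + 0 = -10)
S(L) = 33/7 (S(L) = (43 - 10)/7 = (⅐)*33 = 33/7)
1/(√(7328 + S(B))) = 1/(√(7328 + 33/7)) = 1/(√(51329/7)) = 1/(√359303/7) = √359303/51329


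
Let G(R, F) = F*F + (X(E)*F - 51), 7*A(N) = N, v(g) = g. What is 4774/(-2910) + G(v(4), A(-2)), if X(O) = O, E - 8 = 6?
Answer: -4032368/71295 ≈ -56.559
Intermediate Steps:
E = 14 (E = 8 + 6 = 14)
A(N) = N/7
G(R, F) = -51 + F² + 14*F (G(R, F) = F*F + (14*F - 51) = F² + (-51 + 14*F) = -51 + F² + 14*F)
4774/(-2910) + G(v(4), A(-2)) = 4774/(-2910) + (-51 + ((⅐)*(-2))² + 14*((⅐)*(-2))) = 4774*(-1/2910) + (-51 + (-2/7)² + 14*(-2/7)) = -2387/1455 + (-51 + 4/49 - 4) = -2387/1455 - 2691/49 = -4032368/71295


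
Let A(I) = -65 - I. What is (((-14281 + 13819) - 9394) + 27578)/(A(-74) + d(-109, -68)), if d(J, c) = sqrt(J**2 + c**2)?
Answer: -79749/8212 + 8861*sqrt(16505)/8212 ≈ 128.91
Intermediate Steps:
(((-14281 + 13819) - 9394) + 27578)/(A(-74) + d(-109, -68)) = (((-14281 + 13819) - 9394) + 27578)/((-65 - 1*(-74)) + sqrt((-109)**2 + (-68)**2)) = ((-462 - 9394) + 27578)/((-65 + 74) + sqrt(11881 + 4624)) = (-9856 + 27578)/(9 + sqrt(16505)) = 17722/(9 + sqrt(16505))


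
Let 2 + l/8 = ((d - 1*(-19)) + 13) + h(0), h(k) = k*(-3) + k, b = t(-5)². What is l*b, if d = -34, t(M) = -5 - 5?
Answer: -3200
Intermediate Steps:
t(M) = -10
b = 100 (b = (-10)² = 100)
h(k) = -2*k (h(k) = -3*k + k = -2*k)
l = -32 (l = -16 + 8*(((-34 - 1*(-19)) + 13) - 2*0) = -16 + 8*(((-34 + 19) + 13) + 0) = -16 + 8*((-15 + 13) + 0) = -16 + 8*(-2 + 0) = -16 + 8*(-2) = -16 - 16 = -32)
l*b = -32*100 = -3200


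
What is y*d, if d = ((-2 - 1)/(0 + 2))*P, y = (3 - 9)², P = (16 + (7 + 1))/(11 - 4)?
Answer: -1296/7 ≈ -185.14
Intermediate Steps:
P = 24/7 (P = (16 + 8)/7 = 24*(⅐) = 24/7 ≈ 3.4286)
y = 36 (y = (-6)² = 36)
d = -36/7 (d = ((-2 - 1)/(0 + 2))*(24/7) = -3/2*(24/7) = -3*½*(24/7) = -3/2*24/7 = -36/7 ≈ -5.1429)
y*d = 36*(-36/7) = -1296/7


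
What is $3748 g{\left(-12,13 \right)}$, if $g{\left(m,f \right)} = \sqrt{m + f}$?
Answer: $3748$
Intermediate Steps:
$g{\left(m,f \right)} = \sqrt{f + m}$
$3748 g{\left(-12,13 \right)} = 3748 \sqrt{13 - 12} = 3748 \sqrt{1} = 3748 \cdot 1 = 3748$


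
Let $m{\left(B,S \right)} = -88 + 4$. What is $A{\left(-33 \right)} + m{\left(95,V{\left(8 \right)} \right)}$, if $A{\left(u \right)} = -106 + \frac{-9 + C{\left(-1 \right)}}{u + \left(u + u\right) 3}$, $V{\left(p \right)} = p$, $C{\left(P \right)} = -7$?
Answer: $- \frac{43874}{231} \approx -189.93$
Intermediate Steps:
$m{\left(B,S \right)} = -84$
$A{\left(u \right)} = -106 - \frac{16}{7 u}$ ($A{\left(u \right)} = -106 + \frac{-9 - 7}{u + \left(u + u\right) 3} = -106 - \frac{16}{u + 2 u 3} = -106 - \frac{16}{u + 6 u} = -106 - \frac{16}{7 u}$)
$A{\left(-33 \right)} + m{\left(95,V{\left(8 \right)} \right)} = \left(-106 - \frac{16}{7 \left(-33\right)}\right) - 84 = \left(-106 - - \frac{16}{231}\right) - 84 = \left(-106 + \frac{16}{231}\right) - 84 = - \frac{24470}{231} - 84 = - \frac{43874}{231}$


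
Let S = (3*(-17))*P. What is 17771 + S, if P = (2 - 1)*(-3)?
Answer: 17924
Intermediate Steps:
P = -3 (P = 1*(-3) = -3)
S = 153 (S = (3*(-17))*(-3) = -51*(-3) = 153)
17771 + S = 17771 + 153 = 17924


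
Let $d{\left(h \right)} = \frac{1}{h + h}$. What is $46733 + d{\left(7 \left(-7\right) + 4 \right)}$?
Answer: $\frac{4205969}{90} \approx 46733.0$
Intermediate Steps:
$d{\left(h \right)} = \frac{1}{2 h}$
$46733 + d{\left(7 \left(-7\right) + 4 \right)} = 46733 + \frac{1}{2 \left(7 \left(-7\right) + 4\right)} = 46733 + \frac{1}{2 \left(-49 + 4\right)} = 46733 + \frac{1}{2 \left(-45\right)} = 46733 + \frac{1}{2} \left(- \frac{1}{45}\right) = 46733 - \frac{1}{90} = \frac{4205969}{90}$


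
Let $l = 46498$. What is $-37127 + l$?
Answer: $9371$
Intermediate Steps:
$-37127 + l = -37127 + 46498 = 9371$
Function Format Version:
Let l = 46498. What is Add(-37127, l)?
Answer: 9371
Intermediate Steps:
Add(-37127, l) = Add(-37127, 46498) = 9371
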